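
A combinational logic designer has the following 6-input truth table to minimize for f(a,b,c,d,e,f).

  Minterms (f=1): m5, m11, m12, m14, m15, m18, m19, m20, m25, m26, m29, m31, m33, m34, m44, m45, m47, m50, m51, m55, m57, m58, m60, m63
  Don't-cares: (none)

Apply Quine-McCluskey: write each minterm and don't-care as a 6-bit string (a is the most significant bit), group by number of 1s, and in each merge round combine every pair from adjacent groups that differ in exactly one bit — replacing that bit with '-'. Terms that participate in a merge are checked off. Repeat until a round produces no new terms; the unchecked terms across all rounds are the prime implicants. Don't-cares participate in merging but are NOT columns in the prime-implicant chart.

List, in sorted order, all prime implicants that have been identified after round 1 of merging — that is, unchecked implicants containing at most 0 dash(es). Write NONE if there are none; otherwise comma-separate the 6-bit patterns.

[col 0] 000101, 001011*, 001100*, 001110*, 001111*, 010010*, 010011*, 010100, 011001*, 011010*, 011101*, 011111*, 100001, 100010*, 101100*, 101101*, 101111*, 110010*, 110011*, 110111*, 111001*, 111010*, 111100*, 111111*
[col 1] -01100, -01111*, -10010*, -10011*, -11001, -11010*, -11111*, 0-1111*, 001-11, 0011-0, 00111-, 01-010*, 01001-*, 011-01, 0111-1, 1-0010, 1-1100, 1-1111*, 1011-1, 10110-, 11-010*, 11-111, 110-11, 11001-*
[col 2] --1111, -1-010, -1001-
Prime implicants: --1111, -01100, -1-010, -1001-, -11001, 000101, 001-11, 0011-0, 00111-, 010100, 011-01, 0111-1, 1-0010, 1-1100, 100001, 1011-1, 10110-, 11-111, 110-11

000101, 010100, 100001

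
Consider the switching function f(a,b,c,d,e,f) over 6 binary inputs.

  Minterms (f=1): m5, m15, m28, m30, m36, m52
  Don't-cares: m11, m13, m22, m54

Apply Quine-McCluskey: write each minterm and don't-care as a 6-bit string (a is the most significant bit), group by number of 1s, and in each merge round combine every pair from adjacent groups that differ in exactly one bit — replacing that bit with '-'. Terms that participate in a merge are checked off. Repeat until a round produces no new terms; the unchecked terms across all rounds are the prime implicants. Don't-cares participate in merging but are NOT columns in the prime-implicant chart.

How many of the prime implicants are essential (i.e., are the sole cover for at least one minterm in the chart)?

3

size-2^0 implicants → 000101(✓)  001011(✓)  001101(✓)  001111(✓)  010110(✓)  011100(✓)  011110(✓)  100100(✓)  110100(✓)  110110(✓)
size-2^1 implicants → -10110  00-101  001-11  0011-1  01-110  0111-0  1-0100  1101-0
Unchecked terms (primes): -10110, 00-101, 001-11, 0011-1, 01-110, 0111-0, 1-0100, 1101-0
Minterm coverage:
  m5 ⊆ 00-101 [E]
  m15 ⊆ 001-11,0011-1
  m28 ⊆ 0111-0 [E]
  m30 ⊆ 01-110,0111-0
  m36 ⊆ 1-0100 [E]
  m52 ⊆ 1-0100,1101-0
E = {00-101, 0111-0, 1-0100}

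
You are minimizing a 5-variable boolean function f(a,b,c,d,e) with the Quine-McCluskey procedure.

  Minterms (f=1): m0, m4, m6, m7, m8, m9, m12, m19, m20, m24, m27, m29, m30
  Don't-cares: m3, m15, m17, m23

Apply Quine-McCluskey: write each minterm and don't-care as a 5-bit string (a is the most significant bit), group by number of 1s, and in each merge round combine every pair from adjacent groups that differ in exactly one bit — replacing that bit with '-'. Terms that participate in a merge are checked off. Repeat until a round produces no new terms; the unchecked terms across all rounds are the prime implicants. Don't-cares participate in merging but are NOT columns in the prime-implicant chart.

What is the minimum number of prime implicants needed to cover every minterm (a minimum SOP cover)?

8

size-2^0 implicants → 00000(✓)  00011(✓)  00100(✓)  00110(✓)  00111(✓)  01000(✓)  01001(✓)  01100(✓)  01111(✓)  10001(✓)  10011(✓)  10100(✓)  10111(✓)  11000(✓)  11011(✓)  11101  11110
size-2^1 implicants → -0011(✓)  -0100  -0111(✓)  -1000  0-000(✓)  0-100(✓)  0-111  00-00(✓)  00-11(✓)  001-0  0011-  01-00(✓)  0100-  1-011  10-11(✓)  100-1
size-2^2 implicants → -0-11  0--00
Unchecked terms (primes): -0-11, -0100, -1000, 0--00, 0-111, 001-0, 0011-, 0100-, 1-011, 100-1, 11101, 11110
Minterm coverage:
  m0 ⊆ 0--00 [E]
  m4 ⊆ -0100,0--00,001-0
  m6 ⊆ 001-0,0011-
  m7 ⊆ -0-11,0-111,0011-
  m8 ⊆ -1000,0--00,0100-
  m9 ⊆ 0100- [E]
  m12 ⊆ 0--00 [E]
  m19 ⊆ -0-11,1-011,100-1
  m20 ⊆ -0100 [E]
  m24 ⊆ -1000 [E]
  m27 ⊆ 1-011 [E]
  m29 ⊆ 11101 [E]
  m30 ⊆ 11110 [E]
E = {-0100, -1000, 0--00, 0100-, 1-011, 11101, 11110}
Petrick residual → 0011-
Cover = b'cd'e' + bc'd'e' + a'd'e' + a'b'cd + a'bc'd' + ac'de + abcd'e + abcde'  |cover|=8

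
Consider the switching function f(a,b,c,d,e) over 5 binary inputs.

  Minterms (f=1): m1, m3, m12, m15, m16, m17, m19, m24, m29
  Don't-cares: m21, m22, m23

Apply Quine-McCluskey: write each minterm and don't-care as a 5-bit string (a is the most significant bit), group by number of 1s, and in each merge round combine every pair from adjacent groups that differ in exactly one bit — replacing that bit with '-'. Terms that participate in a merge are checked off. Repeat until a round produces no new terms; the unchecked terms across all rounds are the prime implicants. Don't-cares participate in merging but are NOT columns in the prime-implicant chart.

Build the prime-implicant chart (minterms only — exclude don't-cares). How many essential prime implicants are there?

5

[col 0] 00001*, 00011*, 01100, 01111, 10000*, 10001*, 10011*, 10101*, 10110*, 10111*, 11000*, 11101*
[col 1] -0001*, -0011*, 000-1*, 1-000, 1-101, 10-01*, 10-11*, 100-1*, 1000-, 101-1*, 1011-
[col 2] -00-1, 10--1
Prime implicants: -00-1, 01100, 01111, 1-000, 1-101, 10--1, 1000-, 1011-
PI chart (minterm → PIs covering it):
  1 | -00-1  (sole → essential)
  3 | -00-1  (sole → essential)
  12 | 01100  (sole → essential)
  15 | 01111  (sole → essential)
  16 | 1-000,1000-
  17 | -00-1,10--1,1000-
  19 | -00-1,10--1
  24 | 1-000  (sole → essential)
  29 | 1-101  (sole → essential)
Essential prime implicants: -00-1, 01100, 01111, 1-000, 1-101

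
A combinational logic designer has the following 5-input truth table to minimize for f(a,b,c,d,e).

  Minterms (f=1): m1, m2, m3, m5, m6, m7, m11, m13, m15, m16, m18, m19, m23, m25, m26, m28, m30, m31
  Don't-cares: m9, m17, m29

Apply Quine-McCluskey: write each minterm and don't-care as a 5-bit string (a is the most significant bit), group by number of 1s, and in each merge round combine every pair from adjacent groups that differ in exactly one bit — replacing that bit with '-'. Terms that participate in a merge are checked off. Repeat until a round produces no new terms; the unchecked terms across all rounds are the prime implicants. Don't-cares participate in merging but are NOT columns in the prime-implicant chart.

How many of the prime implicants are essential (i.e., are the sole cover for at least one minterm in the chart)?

4

Round 0: 00001✓ 00010✓ 00011✓ 00101✓ 00110✓ 00111✓ 01001✓ 01011✓ 01101✓ 01111✓ 10000✓ 10001✓ 10010✓ 10011✓ 10111✓ 11001✓ 11010✓ 11100✓ 11101✓ 11110✓ 11111✓
Round 1: -0001✓ -0010✓ -0011✓ -0111✓ -1001✓ -1101✓ -1111✓ 0-001✓ 0-011✓ 0-101✓ 0-111✓ 00-01✓ 00-10✓ 00-11✓ 000-1✓ 0001-✓ 001-1✓ 0011-✓ 01-01✓ 01-11✓ 010-1✓ 011-1✓ 1-001✓ 1-010 1-111✓ 10-11✓ 100-0✓ 100-1✓ 1000-✓ 1001-✓ 11-01✓ 11-10 111-0✓ 111-1✓ 1110-✓ 1111-✓
Round 2: --001 --111 -0-11 -00-1 -001- -1-01 -11-1 0--01✓ 0--11✓ 0-0-1✓ 0-1-1✓ 00--1✓ 00-1- 01--1✓ 100-- 111--
Round 3: 0---1
PIs = {--001, --111, -0-11, -00-1, -001-, -1-01, -11-1, 0---1, 00-1-, 1-010, 100--, 11-10, 111--}
Coverage chart:
  m1: --001,-00-1,0---1
  m2: -001-,00-1-
  m3: -0-11,-00-1,-001-,0---1,00-1-
  m5: 0---1 ←essential
  m6: 00-1- ←essential
  m7: --111,-0-11,0---1,00-1-
  m11: 0---1 ←essential
  m13: -1-01,-11-1,0---1
  m15: --111,-11-1,0---1
  m16: 100-- ←essential
  m18: -001-,1-010,100--
  m19: -0-11,-00-1,-001-,100--
  m23: --111,-0-11
  m25: --001,-1-01
  m26: 1-010,11-10
  m28: 111-- ←essential
  m30: 11-10,111--
  m31: --111,-11-1,111--
Essential: 0---1, 00-1-, 100--, 111--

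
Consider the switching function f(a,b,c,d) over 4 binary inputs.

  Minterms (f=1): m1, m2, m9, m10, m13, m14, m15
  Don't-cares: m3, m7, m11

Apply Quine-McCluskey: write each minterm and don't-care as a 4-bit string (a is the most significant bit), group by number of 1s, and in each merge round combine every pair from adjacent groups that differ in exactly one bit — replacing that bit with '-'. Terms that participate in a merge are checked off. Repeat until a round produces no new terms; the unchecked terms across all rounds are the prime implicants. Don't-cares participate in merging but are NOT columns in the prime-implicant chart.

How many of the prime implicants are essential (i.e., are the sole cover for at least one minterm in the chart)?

Round 0: 0001✓ 0010✓ 0011✓ 0111✓ 1001✓ 1010✓ 1011✓ 1101✓ 1110✓ 1111✓
Round 1: -001✓ -010✓ -011✓ -111✓ 0-11✓ 00-1✓ 001-✓ 1-01✓ 1-10✓ 1-11✓ 10-1✓ 101-✓ 11-1✓ 111-✓
Round 2: --11 -0-1 -01- 1--1 1-1-
PIs = {--11, -0-1, -01-, 1--1, 1-1-}
Coverage chart:
  m1: -0-1 ←essential
  m2: -01- ←essential
  m9: -0-1,1--1
  m10: -01-,1-1-
  m13: 1--1 ←essential
  m14: 1-1- ←essential
  m15: --11,1--1,1-1-
Essential: -0-1, -01-, 1--1, 1-1-

4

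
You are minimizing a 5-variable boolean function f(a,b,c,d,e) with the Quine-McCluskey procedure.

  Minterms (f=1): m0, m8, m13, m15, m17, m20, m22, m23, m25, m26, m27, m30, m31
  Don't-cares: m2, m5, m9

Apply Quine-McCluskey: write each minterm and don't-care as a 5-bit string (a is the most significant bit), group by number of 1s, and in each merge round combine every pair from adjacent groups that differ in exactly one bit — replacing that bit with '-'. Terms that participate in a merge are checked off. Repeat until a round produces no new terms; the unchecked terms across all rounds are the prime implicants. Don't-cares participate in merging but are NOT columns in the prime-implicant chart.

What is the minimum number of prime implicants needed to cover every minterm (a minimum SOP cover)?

[col 0] 00000*, 00010*, 00101*, 01000*, 01001*, 01101*, 01111*, 10001*, 10100*, 10110*, 10111*, 11001*, 11010*, 11011*, 11110*, 11111*
[col 1] -1001, -1111, 0-000, 0-101, 000-0, 01-01, 0100-, 011-1, 1-001, 1-110*, 1-111*, 101-0, 1011-*, 11-10*, 11-11*, 110-1, 1101-*, 1111-*
[col 2] 1-11-, 11-1-
Prime implicants: -1001, -1111, 0-000, 0-101, 000-0, 01-01, 0100-, 011-1, 1-001, 1-11-, 101-0, 11-1-, 110-1
PI chart (minterm → PIs covering it):
  0 | 0-000,000-0
  8 | 0-000,0100-
  13 | 0-101,01-01,011-1
  15 | -1111,011-1
  17 | 1-001  (sole → essential)
  20 | 101-0  (sole → essential)
  22 | 1-11-,101-0
  23 | 1-11-  (sole → essential)
  25 | -1001,1-001,110-1
  26 | 11-1-  (sole → essential)
  27 | 11-1-,110-1
  30 | 1-11-,11-1-
  31 | -1111,1-11-,11-1-
Essential prime implicants: 1-001, 1-11-, 101-0, 11-1-
Petrick residual → 0-000, 011-1
Minimum SOP uses 6 PIs: a'c'd'e' + a'bce + ac'd'e + acd + ab'ce' + abd

6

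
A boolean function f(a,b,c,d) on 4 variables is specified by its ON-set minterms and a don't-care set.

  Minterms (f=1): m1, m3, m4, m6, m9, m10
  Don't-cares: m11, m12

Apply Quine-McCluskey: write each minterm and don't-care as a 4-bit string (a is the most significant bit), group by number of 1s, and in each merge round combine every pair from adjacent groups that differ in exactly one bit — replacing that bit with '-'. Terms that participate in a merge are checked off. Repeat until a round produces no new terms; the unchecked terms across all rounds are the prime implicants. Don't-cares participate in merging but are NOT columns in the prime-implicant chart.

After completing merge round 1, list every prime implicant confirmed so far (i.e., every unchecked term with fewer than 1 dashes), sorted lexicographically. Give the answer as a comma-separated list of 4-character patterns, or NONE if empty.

NONE

[col 0] 0001*, 0011*, 0100*, 0110*, 1001*, 1010*, 1011*, 1100*
[col 1] -001*, -011*, -100, 00-1*, 01-0, 10-1*, 101-
[col 2] -0-1
Prime implicants: -0-1, -100, 01-0, 101-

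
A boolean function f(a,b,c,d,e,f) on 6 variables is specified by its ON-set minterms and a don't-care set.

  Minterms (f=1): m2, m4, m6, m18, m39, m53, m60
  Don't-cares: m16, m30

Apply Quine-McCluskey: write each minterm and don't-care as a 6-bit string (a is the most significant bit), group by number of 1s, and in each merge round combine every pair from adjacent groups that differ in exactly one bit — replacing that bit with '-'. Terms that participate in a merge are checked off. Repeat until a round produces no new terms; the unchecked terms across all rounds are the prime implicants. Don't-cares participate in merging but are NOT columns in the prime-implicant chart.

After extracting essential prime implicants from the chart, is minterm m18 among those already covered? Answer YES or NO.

[col 0] 000010*, 000100*, 000110*, 010000*, 010010*, 011110, 100111, 110101, 111100
[col 1] 0-0010, 000-10, 0001-0, 0100-0
Prime implicants: 0-0010, 000-10, 0001-0, 0100-0, 011110, 100111, 110101, 111100
PI chart (minterm → PIs covering it):
  2 | 0-0010,000-10
  4 | 0001-0  (sole → essential)
  6 | 000-10,0001-0
  18 | 0-0010,0100-0
  39 | 100111  (sole → essential)
  53 | 110101  (sole → essential)
  60 | 111100  (sole → essential)
Essential prime implicants: 0001-0, 100111, 110101, 111100

NO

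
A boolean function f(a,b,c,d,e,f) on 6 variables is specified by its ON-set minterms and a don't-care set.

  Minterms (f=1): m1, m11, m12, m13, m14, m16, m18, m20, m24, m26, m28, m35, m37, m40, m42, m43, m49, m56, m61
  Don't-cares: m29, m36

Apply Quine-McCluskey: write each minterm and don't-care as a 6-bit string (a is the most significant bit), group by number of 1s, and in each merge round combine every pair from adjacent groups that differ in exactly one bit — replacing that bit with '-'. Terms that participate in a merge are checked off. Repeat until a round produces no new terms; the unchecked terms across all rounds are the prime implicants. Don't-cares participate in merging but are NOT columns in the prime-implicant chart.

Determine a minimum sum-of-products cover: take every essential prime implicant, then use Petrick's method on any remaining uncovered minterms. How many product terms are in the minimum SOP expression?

12

Round 0: 000001 001011✓ 001100✓ 001101✓ 001110✓ 010000✓ 010010✓ 010100✓ 011000✓ 011010✓ 011100✓ 011101✓ 100011✓ 100100✓ 100101✓ 101000✓ 101010✓ 101011✓ 110001 111000✓ 111101✓
Round 1: -01011 -11000 -11101 0-1100✓ 0-1101✓ 0011-0 00110-✓ 01-000✓ 01-010✓ 01-100✓ 010-00✓ 0100-0✓ 011-00✓ 0110-0✓ 01110-✓ 1-1000 10-011 10010- 1010-0 10101-
Round 2: 0-110- 01--00 01-0-0
PIs = {-01011, -11000, -11101, 0-110-, 000001, 0011-0, 01--00, 01-0-0, 1-1000, 10-011, 10010-, 1010-0, 10101-, 110001}
Coverage chart:
  m1: 000001 ←essential
  m11: -01011 ←essential
  m12: 0-110-,0011-0
  m13: 0-110- ←essential
  m14: 0011-0 ←essential
  m16: 01--00,01-0-0
  m18: 01-0-0 ←essential
  m20: 01--00 ←essential
  m24: -11000,01--00,01-0-0
  m26: 01-0-0 ←essential
  m28: 0-110-,01--00
  m35: 10-011 ←essential
  m37: 10010- ←essential
  m40: 1-1000,1010-0
  m42: 1010-0,10101-
  m43: -01011,10-011,10101-
  m49: 110001 ←essential
  m56: -11000,1-1000
  m61: -11101 ←essential
Essential: -01011, -11101, 0-110-, 000001, 0011-0, 01--00, 01-0-0, 10-011, 10010-, 110001
Petrick residual → -11000, 1010-0
Min cover (12 terms): b'cd'ef + bcd'e'f' + bcde'f + a'cde' + a'b'c'd'e'f + a'b'cdf' + a'be'f' + a'bd'f' + ab'd'ef + ab'c'de' + ab'cd'f' + abc'd'e'f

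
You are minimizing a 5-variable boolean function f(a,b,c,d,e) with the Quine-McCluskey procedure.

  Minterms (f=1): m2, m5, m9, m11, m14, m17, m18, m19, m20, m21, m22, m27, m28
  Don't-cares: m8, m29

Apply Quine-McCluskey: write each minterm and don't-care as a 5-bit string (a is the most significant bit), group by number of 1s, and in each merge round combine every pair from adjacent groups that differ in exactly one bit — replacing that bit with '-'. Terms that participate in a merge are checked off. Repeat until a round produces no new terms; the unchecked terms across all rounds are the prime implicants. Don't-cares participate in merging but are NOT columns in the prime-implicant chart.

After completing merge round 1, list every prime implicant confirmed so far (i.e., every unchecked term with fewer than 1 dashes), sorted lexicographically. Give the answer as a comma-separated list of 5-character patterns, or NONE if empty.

Round 0: 00010✓ 00101✓ 01000✓ 01001✓ 01011✓ 01110 10001✓ 10010✓ 10011✓ 10100✓ 10101✓ 10110✓ 11011✓ 11100✓ 11101✓
Round 1: -0010 -0101 -1011 010-1 0100- 1-011 1-100✓ 1-101✓ 10-01 10-10 100-1 1001- 101-0 1010-✓ 1110-✓
Round 2: 1-10-
PIs = {-0010, -0101, -1011, 010-1, 0100-, 01110, 1-011, 1-10-, 10-01, 10-10, 100-1, 1001-, 101-0}

01110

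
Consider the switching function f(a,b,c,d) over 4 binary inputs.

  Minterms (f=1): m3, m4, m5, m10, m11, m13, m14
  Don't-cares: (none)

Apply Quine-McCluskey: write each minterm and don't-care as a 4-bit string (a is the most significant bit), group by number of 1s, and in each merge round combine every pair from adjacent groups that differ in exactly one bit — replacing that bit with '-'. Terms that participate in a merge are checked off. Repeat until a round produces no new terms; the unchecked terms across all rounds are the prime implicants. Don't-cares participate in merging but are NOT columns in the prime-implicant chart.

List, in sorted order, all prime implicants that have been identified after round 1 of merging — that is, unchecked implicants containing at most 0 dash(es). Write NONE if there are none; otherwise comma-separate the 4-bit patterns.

NONE

size-2^0 implicants → 0011(✓)  0100(✓)  0101(✓)  1010(✓)  1011(✓)  1101(✓)  1110(✓)
size-2^1 implicants → -011  -101  010-  1-10  101-
Unchecked terms (primes): -011, -101, 010-, 1-10, 101-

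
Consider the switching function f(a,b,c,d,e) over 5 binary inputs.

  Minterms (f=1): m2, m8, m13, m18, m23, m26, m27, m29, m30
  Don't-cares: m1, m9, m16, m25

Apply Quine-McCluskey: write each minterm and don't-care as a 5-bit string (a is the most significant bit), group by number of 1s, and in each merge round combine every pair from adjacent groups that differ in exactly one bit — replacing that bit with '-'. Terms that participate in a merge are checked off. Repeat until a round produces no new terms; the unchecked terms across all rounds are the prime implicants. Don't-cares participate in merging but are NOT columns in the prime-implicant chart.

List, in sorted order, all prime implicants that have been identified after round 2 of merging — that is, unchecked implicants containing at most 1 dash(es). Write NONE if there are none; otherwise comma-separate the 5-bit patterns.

-0010, 0-001, 0100-, 1-010, 100-0, 10111, 11-10, 110-1, 1101-

size-2^0 implicants → 00001(✓)  00010(✓)  01000(✓)  01001(✓)  01101(✓)  10000(✓)  10010(✓)  10111  11001(✓)  11010(✓)  11011(✓)  11101(✓)  11110(✓)
size-2^1 implicants → -0010  -1001(✓)  -1101(✓)  0-001  01-01(✓)  0100-  1-010  100-0  11-01(✓)  11-10  110-1  1101-
size-2^2 implicants → -1-01
Unchecked terms (primes): -0010, -1-01, 0-001, 0100-, 1-010, 100-0, 10111, 11-10, 110-1, 1101-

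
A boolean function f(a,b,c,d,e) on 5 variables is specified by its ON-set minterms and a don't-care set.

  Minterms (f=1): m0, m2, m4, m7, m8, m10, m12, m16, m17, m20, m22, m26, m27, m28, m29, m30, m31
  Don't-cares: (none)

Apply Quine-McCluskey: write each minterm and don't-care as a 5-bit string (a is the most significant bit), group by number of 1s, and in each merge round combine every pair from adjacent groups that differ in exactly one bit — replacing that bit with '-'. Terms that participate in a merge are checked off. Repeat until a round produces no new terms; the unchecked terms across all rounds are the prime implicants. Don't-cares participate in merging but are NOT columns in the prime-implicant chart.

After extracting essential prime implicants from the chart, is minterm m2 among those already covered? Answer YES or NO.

YES

size-2^0 implicants → 00000(✓)  00010(✓)  00100(✓)  00111  01000(✓)  01010(✓)  01100(✓)  10000(✓)  10001(✓)  10100(✓)  10110(✓)  11010(✓)  11011(✓)  11100(✓)  11101(✓)  11110(✓)  11111(✓)
size-2^1 implicants → -0000(✓)  -0100(✓)  -1010  -1100(✓)  0-000(✓)  0-010(✓)  0-100(✓)  00-00(✓)  000-0(✓)  01-00(✓)  010-0(✓)  1-100(✓)  1-110(✓)  10-00(✓)  1000-  101-0(✓)  11-10(✓)  11-11(✓)  1101-(✓)  111-0(✓)  111-1(✓)  1110-(✓)  1111-(✓)
size-2^2 implicants → --100  -0-00  0--00  0-0-0  1-1-0  11-1-  111--
Unchecked terms (primes): --100, -0-00, -1010, 0--00, 0-0-0, 00111, 1-1-0, 1000-, 11-1-, 111--
Minterm coverage:
  m0 ⊆ -0-00,0--00,0-0-0
  m2 ⊆ 0-0-0 [E]
  m4 ⊆ --100,-0-00,0--00
  m7 ⊆ 00111 [E]
  m8 ⊆ 0--00,0-0-0
  m10 ⊆ -1010,0-0-0
  m12 ⊆ --100,0--00
  m16 ⊆ -0-00,1000-
  m17 ⊆ 1000- [E]
  m20 ⊆ --100,-0-00,1-1-0
  m22 ⊆ 1-1-0 [E]
  m26 ⊆ -1010,11-1-
  m27 ⊆ 11-1- [E]
  m28 ⊆ --100,1-1-0,111--
  m29 ⊆ 111-- [E]
  m30 ⊆ 1-1-0,11-1-,111--
  m31 ⊆ 11-1-,111--
E = {0-0-0, 00111, 1-1-0, 1000-, 11-1-, 111--}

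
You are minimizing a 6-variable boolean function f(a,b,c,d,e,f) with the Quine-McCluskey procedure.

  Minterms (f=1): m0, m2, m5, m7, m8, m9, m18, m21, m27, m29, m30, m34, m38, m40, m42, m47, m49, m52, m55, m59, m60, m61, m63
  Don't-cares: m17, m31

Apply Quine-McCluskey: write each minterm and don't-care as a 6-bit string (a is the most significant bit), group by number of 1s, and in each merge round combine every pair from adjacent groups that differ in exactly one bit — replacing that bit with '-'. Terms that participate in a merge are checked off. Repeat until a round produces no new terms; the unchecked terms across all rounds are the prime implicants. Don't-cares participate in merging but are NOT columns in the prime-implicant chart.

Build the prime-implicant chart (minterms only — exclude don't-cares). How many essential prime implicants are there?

[col 0] 000000*, 000010*, 000101*, 000111*, 001000*, 001001*, 010001*, 010010*, 010101*, 011011*, 011101*, 011110*, 011111*, 100010*, 100110*, 101000*, 101010*, 101111*, 110001*, 110100*, 110111*, 111011*, 111100*, 111101*, 111111*
[col 1] -00010, -01000, -10001, -11011*, -11101*, -11111*, 0-0010, 0-0101, 00-000, 0000-0, 0001-1, 00100-, 01-101, 010-01, 011-11*, 0111-1*, 01111-, 1-1111, 10-010, 100-10, 1010-0, 11-100, 11-111, 111-11*, 1111-1*, 11110-
[col 2] -11-11, -111-1
Prime implicants: -00010, -01000, -10001, -11-11, -111-1, 0-0010, 0-0101, 00-000, 0000-0, 0001-1, 00100-, 01-101, 010-01, 01111-, 1-1111, 10-010, 100-10, 1010-0, 11-100, 11-111, 11110-
PI chart (minterm → PIs covering it):
  0 | 00-000,0000-0
  2 | -00010,0-0010,0000-0
  5 | 0-0101,0001-1
  7 | 0001-1  (sole → essential)
  8 | -01000,00-000,00100-
  9 | 00100-  (sole → essential)
  18 | 0-0010  (sole → essential)
  21 | 0-0101,01-101,010-01
  27 | -11-11  (sole → essential)
  29 | -111-1,01-101
  30 | 01111-  (sole → essential)
  34 | -00010,10-010,100-10
  38 | 100-10  (sole → essential)
  40 | -01000,1010-0
  42 | 10-010,1010-0
  47 | 1-1111  (sole → essential)
  49 | -10001  (sole → essential)
  52 | 11-100  (sole → essential)
  55 | 11-111  (sole → essential)
  59 | -11-11  (sole → essential)
  60 | 11-100,11110-
  61 | -111-1,11110-
  63 | -11-11,-111-1,1-1111,11-111
Essential prime implicants: -10001, -11-11, 0-0010, 0001-1, 00100-, 01111-, 1-1111, 100-10, 11-100, 11-111

10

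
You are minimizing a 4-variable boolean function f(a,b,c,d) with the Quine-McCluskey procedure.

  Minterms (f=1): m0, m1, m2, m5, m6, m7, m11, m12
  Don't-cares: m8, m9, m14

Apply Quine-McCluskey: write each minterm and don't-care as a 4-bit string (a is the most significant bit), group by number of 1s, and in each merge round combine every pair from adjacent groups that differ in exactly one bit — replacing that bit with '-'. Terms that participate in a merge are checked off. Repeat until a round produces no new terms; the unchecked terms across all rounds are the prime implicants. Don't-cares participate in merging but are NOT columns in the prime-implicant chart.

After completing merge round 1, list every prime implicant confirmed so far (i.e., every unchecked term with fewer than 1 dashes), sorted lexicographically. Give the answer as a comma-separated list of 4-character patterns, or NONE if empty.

size-2^0 implicants → 0000(✓)  0001(✓)  0010(✓)  0101(✓)  0110(✓)  0111(✓)  1000(✓)  1001(✓)  1011(✓)  1100(✓)  1110(✓)
size-2^1 implicants → -000(✓)  -001(✓)  -110  0-01  0-10  00-0  000-(✓)  01-1  011-  1-00  10-1  100-(✓)  11-0
size-2^2 implicants → -00-
Unchecked terms (primes): -00-, -110, 0-01, 0-10, 00-0, 01-1, 011-, 1-00, 10-1, 11-0

NONE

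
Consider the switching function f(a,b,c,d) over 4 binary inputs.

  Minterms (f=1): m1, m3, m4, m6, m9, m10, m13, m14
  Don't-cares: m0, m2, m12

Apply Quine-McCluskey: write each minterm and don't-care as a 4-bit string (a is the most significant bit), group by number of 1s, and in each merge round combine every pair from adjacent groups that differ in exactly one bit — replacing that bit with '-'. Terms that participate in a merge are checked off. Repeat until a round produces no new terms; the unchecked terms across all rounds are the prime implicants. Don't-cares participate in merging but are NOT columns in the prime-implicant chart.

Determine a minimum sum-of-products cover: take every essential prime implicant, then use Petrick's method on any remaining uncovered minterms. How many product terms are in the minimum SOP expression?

4

[col 0] 0000*, 0001*, 0010*, 0011*, 0100*, 0110*, 1001*, 1010*, 1100*, 1101*, 1110*
[col 1] -001, -010*, -100*, -110*, 0-00*, 0-10*, 00-0*, 00-1*, 000-*, 001-*, 01-0*, 1-01, 1-10*, 11-0*, 110-
[col 2] --10, -1-0, 0--0, 00--
Prime implicants: --10, -001, -1-0, 0--0, 00--, 1-01, 110-
PI chart (minterm → PIs covering it):
  1 | -001,00--
  3 | 00--  (sole → essential)
  4 | -1-0,0--0
  6 | --10,-1-0,0--0
  9 | -001,1-01
  10 | --10  (sole → essential)
  13 | 1-01,110-
  14 | --10,-1-0
Essential prime implicants: --10, 00--
Petrick residual → -1-0, 1-01
Minimum SOP uses 4 PIs: cd' + bd' + a'b' + ac'd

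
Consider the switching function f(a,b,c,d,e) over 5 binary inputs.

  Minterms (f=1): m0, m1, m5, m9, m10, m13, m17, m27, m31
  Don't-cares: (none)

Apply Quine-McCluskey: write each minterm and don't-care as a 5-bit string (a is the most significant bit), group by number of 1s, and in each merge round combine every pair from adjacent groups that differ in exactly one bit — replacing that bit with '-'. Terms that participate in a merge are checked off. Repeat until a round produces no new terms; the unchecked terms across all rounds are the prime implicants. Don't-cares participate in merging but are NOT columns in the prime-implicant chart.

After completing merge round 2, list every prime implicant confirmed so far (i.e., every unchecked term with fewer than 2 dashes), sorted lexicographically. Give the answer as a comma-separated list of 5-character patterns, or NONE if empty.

-0001, 0000-, 01010, 11-11

Round 0: 00000✓ 00001✓ 00101✓ 01001✓ 01010 01101✓ 10001✓ 11011✓ 11111✓
Round 1: -0001 0-001✓ 0-101✓ 00-01✓ 0000- 01-01✓ 11-11
Round 2: 0--01
PIs = {-0001, 0--01, 0000-, 01010, 11-11}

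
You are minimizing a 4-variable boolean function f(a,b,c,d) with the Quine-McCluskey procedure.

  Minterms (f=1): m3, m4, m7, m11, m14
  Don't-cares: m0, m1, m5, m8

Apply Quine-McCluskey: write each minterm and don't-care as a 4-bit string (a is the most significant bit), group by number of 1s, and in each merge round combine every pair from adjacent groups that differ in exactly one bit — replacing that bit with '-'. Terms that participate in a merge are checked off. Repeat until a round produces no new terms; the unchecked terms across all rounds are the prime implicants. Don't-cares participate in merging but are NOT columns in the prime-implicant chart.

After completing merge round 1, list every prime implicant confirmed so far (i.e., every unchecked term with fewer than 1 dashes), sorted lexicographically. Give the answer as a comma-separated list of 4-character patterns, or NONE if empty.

Round 0: 0000✓ 0001✓ 0011✓ 0100✓ 0101✓ 0111✓ 1000✓ 1011✓ 1110
Round 1: -000 -011 0-00✓ 0-01✓ 0-11✓ 00-1✓ 000-✓ 01-1✓ 010-✓
Round 2: 0--1 0-0-
PIs = {-000, -011, 0--1, 0-0-, 1110}

1110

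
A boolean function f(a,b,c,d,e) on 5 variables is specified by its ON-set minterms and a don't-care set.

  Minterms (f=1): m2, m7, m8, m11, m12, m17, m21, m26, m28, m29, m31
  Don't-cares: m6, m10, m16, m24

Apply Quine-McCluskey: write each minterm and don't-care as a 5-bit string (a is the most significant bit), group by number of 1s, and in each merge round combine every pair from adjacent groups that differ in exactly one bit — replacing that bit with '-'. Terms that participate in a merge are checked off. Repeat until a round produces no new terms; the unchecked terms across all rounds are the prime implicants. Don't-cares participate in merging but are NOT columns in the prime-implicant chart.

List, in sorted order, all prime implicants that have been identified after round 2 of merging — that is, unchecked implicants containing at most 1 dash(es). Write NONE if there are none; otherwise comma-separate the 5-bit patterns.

size-2^0 implicants → 00010(✓)  00110(✓)  00111(✓)  01000(✓)  01010(✓)  01011(✓)  01100(✓)  10000(✓)  10001(✓)  10101(✓)  11000(✓)  11010(✓)  11100(✓)  11101(✓)  11111(✓)
size-2^1 implicants → -1000(✓)  -1010(✓)  -1100(✓)  0-010  00-10  0011-  01-00(✓)  010-0(✓)  0101-  1-000  1-101  10-01  1000-  11-00(✓)  110-0(✓)  111-1  1110-
size-2^2 implicants → -1-00  -10-0
Unchecked terms (primes): -1-00, -10-0, 0-010, 00-10, 0011-, 0101-, 1-000, 1-101, 10-01, 1000-, 111-1, 1110-

0-010, 00-10, 0011-, 0101-, 1-000, 1-101, 10-01, 1000-, 111-1, 1110-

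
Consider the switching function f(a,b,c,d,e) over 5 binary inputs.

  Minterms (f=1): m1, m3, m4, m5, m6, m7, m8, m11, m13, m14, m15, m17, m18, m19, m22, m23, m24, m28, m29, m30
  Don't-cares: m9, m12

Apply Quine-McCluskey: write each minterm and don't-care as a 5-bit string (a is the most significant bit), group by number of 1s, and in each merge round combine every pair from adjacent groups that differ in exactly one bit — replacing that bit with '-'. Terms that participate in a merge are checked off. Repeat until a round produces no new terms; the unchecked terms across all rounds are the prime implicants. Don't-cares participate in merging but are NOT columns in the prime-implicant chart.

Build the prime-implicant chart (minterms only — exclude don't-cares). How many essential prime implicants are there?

[col 0] 00001*, 00011*, 00100*, 00101*, 00110*, 00111*, 01000*, 01001*, 01011*, 01100*, 01101*, 01110*, 01111*, 10001*, 10010*, 10011*, 10110*, 10111*, 11000*, 11100*, 11101*, 11110*
[col 1] -0001*, -0011*, -0110*, -0111*, -1000*, -1100*, -1101*, -1110*, 0-001*, 0-011*, 0-100*, 0-101*, 0-110*, 0-111*, 00-01*, 00-11*, 000-1*, 001-0*, 001-1*, 0010-*, 0011-*, 01-00*, 01-01*, 01-11*, 010-1*, 0100-*, 011-0*, 011-1*, 0110-*, 0111-*, 1-110*, 10-10*, 10-11*, 100-1*, 1001-*, 1011-*, 11-00*, 111-0*, 1110-*
[col 2] --110, -0-11, -00-1, -011-, -1-00, -11-0, -110-, 0--01*, 0--11*, 0-0-1*, 0-1-0*, 0-1-1*, 0-10-*, 0-11-*, 00--1*, 001--*, 01--1*, 01-0-, 011--*, 10-1-
[col 3] 0---1, 0-1--
Prime implicants: --110, -0-11, -00-1, -011-, -1-00, -11-0, -110-, 0---1, 0-1--, 01-0-, 10-1-
PI chart (minterm → PIs covering it):
  1 | -00-1,0---1
  3 | -0-11,-00-1,0---1
  4 | 0-1--  (sole → essential)
  5 | 0---1,0-1--
  6 | --110,-011-,0-1--
  7 | -0-11,-011-,0---1,0-1--
  8 | -1-00,01-0-
  11 | 0---1  (sole → essential)
  13 | -110-,0---1,0-1--,01-0-
  14 | --110,-11-0,0-1--
  15 | 0---1,0-1--
  17 | -00-1  (sole → essential)
  18 | 10-1-  (sole → essential)
  19 | -0-11,-00-1,10-1-
  22 | --110,-011-,10-1-
  23 | -0-11,-011-,10-1-
  24 | -1-00  (sole → essential)
  28 | -1-00,-11-0,-110-
  29 | -110-  (sole → essential)
  30 | --110,-11-0
Essential prime implicants: -00-1, -1-00, -110-, 0---1, 0-1--, 10-1-

6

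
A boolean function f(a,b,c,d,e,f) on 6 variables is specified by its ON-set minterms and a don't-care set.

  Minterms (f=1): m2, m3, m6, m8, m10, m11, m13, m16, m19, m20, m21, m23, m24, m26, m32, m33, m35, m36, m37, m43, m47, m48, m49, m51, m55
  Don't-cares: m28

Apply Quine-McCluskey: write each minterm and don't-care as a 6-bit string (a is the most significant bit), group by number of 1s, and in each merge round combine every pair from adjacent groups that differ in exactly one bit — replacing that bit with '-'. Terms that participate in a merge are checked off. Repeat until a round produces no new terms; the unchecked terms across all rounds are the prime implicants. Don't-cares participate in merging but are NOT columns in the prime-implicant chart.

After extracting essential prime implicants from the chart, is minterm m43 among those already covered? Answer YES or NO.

YES

size-2^0 implicants → 000010(✓)  000011(✓)  000110(✓)  001000(✓)  001010(✓)  001011(✓)  001101  010000(✓)  010011(✓)  010100(✓)  010101(✓)  010111(✓)  011000(✓)  011010(✓)  011100(✓)  100000(✓)  100001(✓)  100011(✓)  100100(✓)  100101(✓)  101011(✓)  101111(✓)  110000(✓)  110001(✓)  110011(✓)  110111(✓)
size-2^1 implicants → -00011(✓)  -01011(✓)  -10000  -10011(✓)  -10111(✓)  0-0011(✓)  0-1000(✓)  0-1010(✓)  00-010(✓)  00-011(✓)  000-10  00001-(✓)  0010-0(✓)  00101-(✓)  01-000(✓)  01-100(✓)  010-00(✓)  010-11(✓)  0101-1  01010-  011-00(✓)  0110-0(✓)  1-0000(✓)  1-0001(✓)  1-0011(✓)  10-011(✓)  100-00(✓)  100-01(✓)  1000-1(✓)  10000-(✓)  10010-(✓)  101-11  110-11(✓)  1100-1(✓)  11000-(✓)
size-2^2 implicants → --0011  -0-011  -10-11  0-10-0  00-01-  01--00  1-00-1  1-000-  100-0-
Unchecked terms (primes): --0011, -0-011, -10-11, -10000, 0-10-0, 00-01-, 000-10, 001101, 01--00, 0101-1, 01010-, 1-00-1, 1-000-, 100-0-, 101-11
Minterm coverage:
  m2 ⊆ 00-01-,000-10
  m3 ⊆ --0011,-0-011,00-01-
  m6 ⊆ 000-10 [E]
  m8 ⊆ 0-10-0 [E]
  m10 ⊆ 0-10-0,00-01-
  m11 ⊆ -0-011,00-01-
  m13 ⊆ 001101 [E]
  m16 ⊆ -10000,01--00
  m19 ⊆ --0011,-10-11
  m20 ⊆ 01--00,01010-
  m21 ⊆ 0101-1,01010-
  m23 ⊆ -10-11,0101-1
  m24 ⊆ 0-10-0,01--00
  m26 ⊆ 0-10-0 [E]
  m32 ⊆ 1-000-,100-0-
  m33 ⊆ 1-00-1,1-000-,100-0-
  m35 ⊆ --0011,-0-011,1-00-1
  m36 ⊆ 100-0- [E]
  m37 ⊆ 100-0- [E]
  m43 ⊆ -0-011,101-11
  m47 ⊆ 101-11 [E]
  m48 ⊆ -10000,1-000-
  m49 ⊆ 1-00-1,1-000-
  m51 ⊆ --0011,-10-11,1-00-1
  m55 ⊆ -10-11 [E]
E = {-10-11, 0-10-0, 000-10, 001101, 100-0-, 101-11}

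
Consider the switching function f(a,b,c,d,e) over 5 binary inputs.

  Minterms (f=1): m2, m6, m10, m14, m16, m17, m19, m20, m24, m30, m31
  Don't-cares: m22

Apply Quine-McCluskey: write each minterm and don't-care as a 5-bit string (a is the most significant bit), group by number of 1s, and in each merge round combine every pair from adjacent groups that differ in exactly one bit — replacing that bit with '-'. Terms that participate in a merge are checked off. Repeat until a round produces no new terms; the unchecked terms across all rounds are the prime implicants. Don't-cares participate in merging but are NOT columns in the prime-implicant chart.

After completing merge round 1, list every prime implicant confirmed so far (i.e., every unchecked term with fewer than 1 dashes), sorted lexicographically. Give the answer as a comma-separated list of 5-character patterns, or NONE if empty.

NONE

Round 0: 00010✓ 00110✓ 01010✓ 01110✓ 10000✓ 10001✓ 10011✓ 10100✓ 10110✓ 11000✓ 11110✓ 11111✓
Round 1: -0110✓ -1110✓ 0-010✓ 0-110✓ 00-10✓ 01-10✓ 1-000 1-110✓ 10-00 100-1 1000- 101-0 1111-
Round 2: --110 0--10
PIs = {--110, 0--10, 1-000, 10-00, 100-1, 1000-, 101-0, 1111-}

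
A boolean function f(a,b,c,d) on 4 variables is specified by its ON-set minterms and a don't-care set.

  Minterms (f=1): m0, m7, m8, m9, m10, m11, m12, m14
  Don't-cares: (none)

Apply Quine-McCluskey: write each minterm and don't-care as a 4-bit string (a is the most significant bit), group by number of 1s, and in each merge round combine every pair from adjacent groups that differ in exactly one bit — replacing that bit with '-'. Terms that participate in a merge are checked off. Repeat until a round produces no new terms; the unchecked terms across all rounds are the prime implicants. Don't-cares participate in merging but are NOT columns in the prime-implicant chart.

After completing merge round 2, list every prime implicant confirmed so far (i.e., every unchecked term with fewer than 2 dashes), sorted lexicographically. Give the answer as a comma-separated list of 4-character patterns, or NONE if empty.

-000, 0111

[col 0] 0000*, 0111, 1000*, 1001*, 1010*, 1011*, 1100*, 1110*
[col 1] -000, 1-00*, 1-10*, 10-0*, 10-1*, 100-*, 101-*, 11-0*
[col 2] 1--0, 10--
Prime implicants: -000, 0111, 1--0, 10--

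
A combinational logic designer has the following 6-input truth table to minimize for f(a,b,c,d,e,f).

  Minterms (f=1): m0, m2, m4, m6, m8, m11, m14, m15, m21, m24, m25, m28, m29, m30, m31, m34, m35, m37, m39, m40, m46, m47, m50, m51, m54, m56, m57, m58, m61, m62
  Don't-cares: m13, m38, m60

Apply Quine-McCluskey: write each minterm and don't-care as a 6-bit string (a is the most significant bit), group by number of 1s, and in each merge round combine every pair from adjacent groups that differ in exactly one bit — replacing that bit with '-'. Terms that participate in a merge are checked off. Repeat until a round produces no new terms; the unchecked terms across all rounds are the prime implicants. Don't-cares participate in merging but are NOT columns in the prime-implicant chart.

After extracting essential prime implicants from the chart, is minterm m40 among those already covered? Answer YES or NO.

size-2^0 implicants → 000000(✓)  000010(✓)  000100(✓)  000110(✓)  001000(✓)  001011(✓)  001101(✓)  001110(✓)  001111(✓)  010101(✓)  011000(✓)  011001(✓)  011100(✓)  011101(✓)  011110(✓)  011111(✓)  100010(✓)  100011(✓)  100101(✓)  100110(✓)  100111(✓)  101000(✓)  101110(✓)  101111(✓)  110010(✓)  110011(✓)  110110(✓)  111000(✓)  111001(✓)  111010(✓)  111100(✓)  111101(✓)  111110(✓)
size-2^1 implicants → -00010(✓)  -00110(✓)  -01000(✓)  -01110(✓)  -01111(✓)  -11000(✓)  -11001(✓)  -11100(✓)  -11101(✓)  -11110(✓)  0-1000(✓)  0-1101(✓)  0-1110(✓)  0-1111(✓)  00-000  00-110(✓)  000-00(✓)  000-10(✓)  0000-0(✓)  0001-0(✓)  001-11  0011-1(✓)  00111-(✓)  01-101  011-00(✓)  011-01(✓)  01100-(✓)  0111-0(✓)  0111-1(✓)  01110-(✓)  01111-(✓)  1-0010(✓)  1-0011(✓)  1-0110(✓)  1-1000(✓)  1-1110(✓)  10-110(✓)  10-111(✓)  100-10(✓)  100-11(✓)  10001-(✓)  1001-1  10011-(✓)  10111-(✓)  11-010(✓)  11-110(✓)  110-10(✓)  11001-(✓)  111-00(✓)  111-01(✓)  111-10(✓)  1110-0(✓)  11100-(✓)  1111-0(✓)  11110-(✓)
size-2^2 implicants → --1000  --1110  -0-110  -00-10  -0111-  -11-00(✓)  -11-01(✓)  -1100-(✓)  -111-0  -1110-(✓)  0-11-1  0-111-  000--0  011-0-(✓)  0111--  1--110  1-0-10  1-001-  10-11-  100-1-  11--10  111--0  111-0-(✓)
size-2^3 implicants → -11-0-
Unchecked terms (primes): --1000, --1110, -0-110, -00-10, -0111-, -11-0-, -111-0, 0-11-1, 0-111-, 00-000, 000--0, 001-11, 01-101, 0111--, 1--110, 1-0-10, 1-001-, 10-11-, 100-1-, 1001-1, 11--10, 111--0
Minterm coverage:
  m0 ⊆ 00-000,000--0
  m2 ⊆ -00-10,000--0
  m4 ⊆ 000--0 [E]
  m6 ⊆ -0-110,-00-10,000--0
  m8 ⊆ --1000,00-000
  m11 ⊆ 001-11 [E]
  m14 ⊆ --1110,-0-110,-0111-,0-111-
  m15 ⊆ -0111-,0-11-1,0-111-,001-11
  m21 ⊆ 01-101 [E]
  m24 ⊆ --1000,-11-0-
  m25 ⊆ -11-0- [E]
  m28 ⊆ -11-0-,-111-0,0111--
  m29 ⊆ -11-0-,0-11-1,01-101,0111--
  m30 ⊆ --1110,-111-0,0-111-,0111--
  m31 ⊆ 0-11-1,0-111-,0111--
  m34 ⊆ -00-10,1-0-10,1-001-,100-1-
  m35 ⊆ 1-001-,100-1-
  m37 ⊆ 1001-1 [E]
  m39 ⊆ 10-11-,100-1-,1001-1
  m40 ⊆ --1000 [E]
  m46 ⊆ --1110,-0-110,-0111-,1--110,10-11-
  m47 ⊆ -0111-,10-11-
  m50 ⊆ 1-0-10,1-001-,11--10
  m51 ⊆ 1-001- [E]
  m54 ⊆ 1--110,1-0-10,11--10
  m56 ⊆ --1000,-11-0-,111--0
  m57 ⊆ -11-0- [E]
  m58 ⊆ 11--10,111--0
  m61 ⊆ -11-0- [E]
  m62 ⊆ --1110,-111-0,1--110,11--10,111--0
E = {--1000, -11-0-, 000--0, 001-11, 01-101, 1-001-, 1001-1}

YES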